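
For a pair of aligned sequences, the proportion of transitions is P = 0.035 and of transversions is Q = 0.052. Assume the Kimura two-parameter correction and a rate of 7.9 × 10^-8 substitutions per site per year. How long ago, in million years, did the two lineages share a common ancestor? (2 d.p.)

Under the Kimura two-parameter model, d = −½ ln(1 − 2P − Q) − ¼ ln(1 − 2Q).
1 − 2P − Q = 0.878, giving −½ ln(0.878) = 0.065054.
1 − 2Q = 0.896, giving −¼ ln(0.896) = 0.027454.
d = 0.065054 + 0.027454 = 0.092508.
Under a molecular clock d = 2μt, so t = d/(2μ) = 0.092508 / (2 × 7.9 × 10^-8) = 0.59 million years.

0.59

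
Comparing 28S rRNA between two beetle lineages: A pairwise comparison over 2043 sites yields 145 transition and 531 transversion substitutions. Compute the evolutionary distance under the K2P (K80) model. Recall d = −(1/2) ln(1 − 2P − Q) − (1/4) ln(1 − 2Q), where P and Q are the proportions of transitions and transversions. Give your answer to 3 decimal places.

0.440

P = 145/2043 ≈ 0.070974 and Q = 531/2043 ≈ 0.259912.
Under the Kimura two-parameter model, d = −½ ln(1 − 2P − Q) − ¼ ln(1 − 2Q).
1 − 2P − Q = 0.59814, giving −½ ln(0.59814) = 0.256965.
1 − 2Q = 0.480176, giving −¼ ln(0.480176) = 0.183401.
d = 0.256965 + 0.183401 = 0.440366.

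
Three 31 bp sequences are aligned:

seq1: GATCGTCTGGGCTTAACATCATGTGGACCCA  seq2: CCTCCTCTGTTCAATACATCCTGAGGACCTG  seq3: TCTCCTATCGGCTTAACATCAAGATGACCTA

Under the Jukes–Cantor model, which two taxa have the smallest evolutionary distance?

seq1–seq2: 12/31 differ, p = 0.387, d = 0.544.
seq1–seq3: 9/31 differ, p = 0.290, d = 0.367.
seq2–seq3: 12/31 differ, p = 0.387, d = 0.544.
The smallest distance is between seq1 and seq3.

seq1 and seq3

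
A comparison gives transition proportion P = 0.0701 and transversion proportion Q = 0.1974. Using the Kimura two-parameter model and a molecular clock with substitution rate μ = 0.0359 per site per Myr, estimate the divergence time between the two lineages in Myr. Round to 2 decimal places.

4.62

Under the Kimura two-parameter model, d = −½ ln(1 − 2P − Q) − ¼ ln(1 − 2Q).
1 − 2P − Q = 0.6624, giving −½ ln(0.6624) = 0.205943.
1 − 2Q = 0.6052, giving −¼ ln(0.6052) = 0.125549.
d = 0.205943 + 0.125549 = 0.331492.
Under a molecular clock d = 2μt, so t = d/(2μ) = 0.331492 / (2 × 0.0359) = 4.62 Myr.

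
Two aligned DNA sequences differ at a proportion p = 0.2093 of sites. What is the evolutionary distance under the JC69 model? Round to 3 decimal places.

d = −(3/4) ln(1 − 4p/3) = −0.75 ln(1 − 0.279067) = −0.75 ln(0.720933)
  = −0.75 × (-0.327209) = 0.245407 substitutions/site.

0.245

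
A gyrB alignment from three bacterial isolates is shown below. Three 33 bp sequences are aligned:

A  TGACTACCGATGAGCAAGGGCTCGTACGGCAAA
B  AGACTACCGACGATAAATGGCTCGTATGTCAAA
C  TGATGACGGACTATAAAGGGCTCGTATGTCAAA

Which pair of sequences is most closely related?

A–B: 7/33 differ, p = 0.212, d = 0.249.
A–C: 9/33 differ, p = 0.273, d = 0.339.
B–C: 6/33 differ, p = 0.182, d = 0.208.
The smallest distance is between B and C.

B and C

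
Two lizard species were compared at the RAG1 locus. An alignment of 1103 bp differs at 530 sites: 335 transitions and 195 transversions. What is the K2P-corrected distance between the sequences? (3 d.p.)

P = 335/1103 ≈ 0.303717 and Q = 195/1103 ≈ 0.176791.
Under the Kimura two-parameter model, d = −½ ln(1 − 2P − Q) − ¼ ln(1 − 2Q).
1 − 2P − Q = 0.215775, giving −½ ln(0.215775) = 0.766760.
1 − 2Q = 0.646418, giving −¼ ln(0.646418) = 0.109077.
d = 0.766760 + 0.109077 = 0.875837.

0.876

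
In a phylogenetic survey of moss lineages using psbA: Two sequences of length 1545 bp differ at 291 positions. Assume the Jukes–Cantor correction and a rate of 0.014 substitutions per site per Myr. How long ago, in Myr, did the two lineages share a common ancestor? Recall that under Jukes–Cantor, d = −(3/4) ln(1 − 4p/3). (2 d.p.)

p = 291/1545 ≈ 0.18835.
d = −(3/4) ln(1 − 4p/3) = −0.75 ln(1 − 0.251133) = −0.75 ln(0.748867)
  = −0.75 × (-0.289194) = 0.216896 substitutions/site.
Under a molecular clock d = 2μt, so t = d/(2μ) = 0.216896 / (2 × 0.014) = 7.75 Myr.

7.75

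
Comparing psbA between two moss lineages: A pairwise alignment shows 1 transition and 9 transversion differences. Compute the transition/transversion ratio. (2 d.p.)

R = 1/9 = 0.111111… ≈ 0.11 (to 2 d.p.).

0.11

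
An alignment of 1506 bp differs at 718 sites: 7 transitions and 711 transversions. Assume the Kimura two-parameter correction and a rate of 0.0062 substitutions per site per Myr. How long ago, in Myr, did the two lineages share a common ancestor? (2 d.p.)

P = 7/1506 ≈ 0.004648 and Q = 711/1506 ≈ 0.472112.
Under the Kimura two-parameter model, d = −½ ln(1 − 2P − Q) − ¼ ln(1 − 2Q).
1 − 2P − Q = 0.518592, giving −½ ln(0.518592) = 0.328319.
1 − 2Q = 0.055776, giving −¼ ln(0.055776) = 0.721603.
d = 0.328319 + 0.721603 = 1.049922.
Under a molecular clock d = 2μt, so t = d/(2μ) = 1.049922 / (2 × 0.0062) = 84.67 Myr.

84.67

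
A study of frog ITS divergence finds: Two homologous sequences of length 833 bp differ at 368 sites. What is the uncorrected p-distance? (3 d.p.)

0.442

p = 368/833 = 0.441776… ≈ 0.442 (to 3 d.p.).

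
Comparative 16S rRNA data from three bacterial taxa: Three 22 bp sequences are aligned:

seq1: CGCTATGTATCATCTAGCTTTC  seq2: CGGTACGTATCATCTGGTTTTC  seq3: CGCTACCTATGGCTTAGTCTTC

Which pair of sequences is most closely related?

seq1–seq2: 4/22 differ, p = 0.182, d = 0.208.
seq1–seq3: 8/22 differ, p = 0.364, d = 0.497.
seq2–seq3: 8/22 differ, p = 0.364, d = 0.497.
The smallest distance is between seq1 and seq2.

seq1 and seq2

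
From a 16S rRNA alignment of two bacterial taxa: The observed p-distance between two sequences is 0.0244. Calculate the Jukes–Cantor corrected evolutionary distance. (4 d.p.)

0.0248

d = −(3/4) ln(1 − 4p/3) = −0.75 ln(1 − 0.032533) = −0.75 ln(0.967467)
  = −0.75 × (-0.033074) = 0.024806 substitutions/site.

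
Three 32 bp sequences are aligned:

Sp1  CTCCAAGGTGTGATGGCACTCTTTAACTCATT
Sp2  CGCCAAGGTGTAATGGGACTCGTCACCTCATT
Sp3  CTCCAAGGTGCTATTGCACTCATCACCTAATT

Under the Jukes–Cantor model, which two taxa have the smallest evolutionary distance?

Sp1–Sp2: 6/32 differ, p = 0.188, d = 0.216.
Sp1–Sp3: 7/32 differ, p = 0.219, d = 0.259.
Sp2–Sp3: 7/32 differ, p = 0.219, d = 0.259.
The smallest distance is between Sp1 and Sp2.

Sp1 and Sp2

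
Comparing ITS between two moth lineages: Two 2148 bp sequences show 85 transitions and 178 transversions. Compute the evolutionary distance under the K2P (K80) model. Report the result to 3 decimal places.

P = 85/2148 ≈ 0.039572 and Q = 178/2148 ≈ 0.082868.
Under the Kimura two-parameter model, d = −½ ln(1 − 2P − Q) − ¼ ln(1 − 2Q).
1 − 2P − Q = 0.837988, giving −½ ln(0.837988) = 0.088376.
1 − 2Q = 0.834264, giving −¼ ln(0.834264) = 0.045301.
d = 0.088376 + 0.045301 = 0.133677.

0.134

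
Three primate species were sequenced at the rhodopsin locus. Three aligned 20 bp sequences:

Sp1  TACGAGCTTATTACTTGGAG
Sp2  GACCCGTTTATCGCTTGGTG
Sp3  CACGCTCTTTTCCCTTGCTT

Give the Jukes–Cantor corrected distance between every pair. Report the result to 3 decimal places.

Sp1–Sp2: 7/20 sites differ → p = 0.35, d = −0.75 ln(1 − 0.466667) = 0.471457 ≈ 0.471.
Sp1–Sp3: 9/20 sites differ → p = 0.45, d = −0.75 ln(1 − 0.6) = 0.687218 ≈ 0.687.
Sp2–Sp3: 8/20 sites differ → p = 0.4, d = −0.75 ln(1 − 0.533333) = 0.571605 ≈ 0.572.

d(Sp1,Sp2) = 0.471, d(Sp1,Sp3) = 0.687, d(Sp2,Sp3) = 0.572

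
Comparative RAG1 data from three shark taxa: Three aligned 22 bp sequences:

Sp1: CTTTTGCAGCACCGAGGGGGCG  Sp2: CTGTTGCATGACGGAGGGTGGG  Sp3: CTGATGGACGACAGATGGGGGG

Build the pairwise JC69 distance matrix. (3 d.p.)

Sp1–Sp2: 6/22 sites differ → p ≈ 0.272727, d = −0.75 ln(1 − 0.363636) = 0.338988 ≈ 0.339.
Sp1–Sp3: 8/22 sites differ → p ≈ 0.363636, d = −0.75 ln(1 − 0.484848) = 0.497470 ≈ 0.497.
Sp2–Sp3: 6/22 sites differ → p ≈ 0.272727, d = −0.75 ln(1 − 0.363636) = 0.338988 ≈ 0.339.

d(Sp1,Sp2) = 0.339, d(Sp1,Sp3) = 0.497, d(Sp2,Sp3) = 0.339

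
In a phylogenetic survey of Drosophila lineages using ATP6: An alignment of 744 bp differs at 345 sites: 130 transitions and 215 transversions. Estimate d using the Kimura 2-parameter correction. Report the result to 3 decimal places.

0.724

P = 130/744 ≈ 0.174731 and Q = 215/744 ≈ 0.288978.
Under the Kimura two-parameter model, d = −½ ln(1 − 2P − Q) − ¼ ln(1 − 2Q).
1 − 2P − Q = 0.36156, giving −½ ln(0.36156) = 0.508664.
1 − 2Q = 0.422044, giving −¼ ln(0.422044) = 0.215661.
d = 0.508664 + 0.215661 = 0.724325.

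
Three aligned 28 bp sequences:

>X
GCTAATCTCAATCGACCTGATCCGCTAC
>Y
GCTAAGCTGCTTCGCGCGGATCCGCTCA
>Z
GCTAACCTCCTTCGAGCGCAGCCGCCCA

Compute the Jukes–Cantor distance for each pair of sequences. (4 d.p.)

d(X,Y) = 0.4197, d(X,Z) = 0.4850, d(Y,Z) = 0.2524

X–Y: 9/28 sites differ → p ≈ 0.321429, d = −0.75 ln(1 − 0.428572) = 0.419713 ≈ 0.4197.
X–Z: 10/28 sites differ → p ≈ 0.357143, d = −0.75 ln(1 − 0.476191) = 0.484971 ≈ 0.4850.
Y–Z: 6/28 sites differ → p ≈ 0.214286, d = −0.75 ln(1 − 0.285715) = 0.252355 ≈ 0.2524.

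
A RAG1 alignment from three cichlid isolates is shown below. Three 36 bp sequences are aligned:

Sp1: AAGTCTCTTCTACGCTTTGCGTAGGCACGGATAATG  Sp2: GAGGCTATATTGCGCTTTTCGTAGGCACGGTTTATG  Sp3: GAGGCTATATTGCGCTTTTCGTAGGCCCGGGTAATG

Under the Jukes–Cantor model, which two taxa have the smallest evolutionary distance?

Sp2 and Sp3

Sp1–Sp2: 9/36 differ, p = 0.250, d = 0.304.
Sp1–Sp3: 9/36 differ, p = 0.250, d = 0.304.
Sp2–Sp3: 3/36 differ, p = 0.083, d = 0.088.
The smallest distance is between Sp2 and Sp3.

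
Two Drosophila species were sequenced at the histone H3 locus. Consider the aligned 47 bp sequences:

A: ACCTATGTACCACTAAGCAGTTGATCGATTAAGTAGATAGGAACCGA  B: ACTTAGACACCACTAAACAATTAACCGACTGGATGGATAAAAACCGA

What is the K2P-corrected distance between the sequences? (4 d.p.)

Of 47 sites, 14 differences are transitions and 1 are transversions, so P = 14/47 ≈ 0.297872 and Q = 1/47 ≈ 0.021277.
Under the Kimura two-parameter model, d = −½ ln(1 − 2P − Q) − ¼ ln(1 − 2Q).
1 − 2P − Q = 0.382979, giving −½ ln(0.382979) = 0.479888.
1 − 2Q = 0.957446, giving −¼ ln(0.957446) = 0.010871.
d = 0.479888 + 0.010871 = 0.490759.

0.4908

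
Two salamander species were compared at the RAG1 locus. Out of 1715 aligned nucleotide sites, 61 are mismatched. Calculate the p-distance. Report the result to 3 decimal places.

0.036

p = 61/1715 = 0.035568… ≈ 0.036 (to 3 d.p.).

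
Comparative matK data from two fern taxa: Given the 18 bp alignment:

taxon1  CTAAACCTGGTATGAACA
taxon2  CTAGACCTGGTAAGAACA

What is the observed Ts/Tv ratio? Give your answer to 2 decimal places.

1.00

Transitions are A↔G and C↔T; transversions are all other mismatches.
Transitions: 1. Transversions: 1.
R = 1/1 = 1.00.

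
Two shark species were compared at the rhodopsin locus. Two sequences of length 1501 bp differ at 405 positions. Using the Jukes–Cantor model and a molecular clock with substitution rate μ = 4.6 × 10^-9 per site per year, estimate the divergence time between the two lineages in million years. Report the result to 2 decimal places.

36.35

p = 405/1501 ≈ 0.26982.
d = −(3/4) ln(1 − 4p/3) = −0.75 ln(1 − 0.35976) = −0.75 ln(0.64024)
  = −0.75 × (-0.445912) = 0.334434 substitutions/site.
Under a molecular clock d = 2μt, so t = d/(2μ) = 0.334434 / (2 × 4.6 × 10^-9) = 36.35 million years.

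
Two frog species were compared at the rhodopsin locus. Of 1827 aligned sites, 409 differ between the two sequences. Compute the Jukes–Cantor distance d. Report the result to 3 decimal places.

p = 409/1827 ≈ 0.223864.
d = −(3/4) ln(1 − 4p/3) = −0.75 ln(1 − 0.298485) = −0.75 ln(0.701515)
  = −0.75 × (-0.354513) = 0.265885 substitutions/site.

0.266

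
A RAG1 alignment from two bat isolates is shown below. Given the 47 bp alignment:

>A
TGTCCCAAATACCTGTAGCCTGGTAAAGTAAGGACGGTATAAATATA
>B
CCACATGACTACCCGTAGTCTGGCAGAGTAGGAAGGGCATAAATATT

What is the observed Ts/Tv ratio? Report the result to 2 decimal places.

Transitions are A↔G and C↔T; transversions are all other mismatches.
Transitions: 10. Transversions: 6.
R = 10/6 = 1.666666… ≈ 1.67 (to 2 d.p.).

1.67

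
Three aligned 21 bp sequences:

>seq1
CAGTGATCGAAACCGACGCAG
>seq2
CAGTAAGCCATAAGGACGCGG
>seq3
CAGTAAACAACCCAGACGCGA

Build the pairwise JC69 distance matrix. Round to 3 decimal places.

seq1–seq2: 7/21 sites differ → p ≈ 0.333333, d = −0.75 ln(1 − 0.444444) = 0.440839 ≈ 0.441.
seq1–seq3: 8/21 sites differ → p ≈ 0.380952, d = −0.75 ln(1 − 0.507936) = 0.531860 ≈ 0.532.
seq2–seq3: 7/21 sites differ → p ≈ 0.333333, d = −0.75 ln(1 − 0.444444) = 0.440839 ≈ 0.441.

d(seq1,seq2) = 0.441, d(seq1,seq3) = 0.532, d(seq2,seq3) = 0.441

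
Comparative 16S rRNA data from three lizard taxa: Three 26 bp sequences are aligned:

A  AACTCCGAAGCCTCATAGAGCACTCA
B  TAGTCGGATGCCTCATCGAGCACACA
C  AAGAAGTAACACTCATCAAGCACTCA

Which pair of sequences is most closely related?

A and B

A–B: 6/26 differ, p = 0.231, d = 0.276.
A–C: 9/26 differ, p = 0.346, d = 0.464.
B–C: 9/26 differ, p = 0.346, d = 0.464.
The smallest distance is between A and B.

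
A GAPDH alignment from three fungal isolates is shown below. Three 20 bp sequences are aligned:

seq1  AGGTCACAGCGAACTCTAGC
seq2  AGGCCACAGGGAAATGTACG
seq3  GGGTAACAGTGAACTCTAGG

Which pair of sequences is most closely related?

seq1 and seq3

seq1–seq2: 6/20 differ, p = 0.300, d = 0.383.
seq1–seq3: 4/20 differ, p = 0.200, d = 0.233.
seq2–seq3: 7/20 differ, p = 0.350, d = 0.471.
The smallest distance is between seq1 and seq3.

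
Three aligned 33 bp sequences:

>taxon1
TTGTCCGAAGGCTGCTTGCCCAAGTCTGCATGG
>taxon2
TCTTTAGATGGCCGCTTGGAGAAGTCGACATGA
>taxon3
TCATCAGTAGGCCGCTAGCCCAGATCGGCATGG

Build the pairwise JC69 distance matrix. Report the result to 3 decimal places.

taxon1–taxon2: 12/33 sites differ → p ≈ 0.363636, d = −0.75 ln(1 − 0.484848) = 0.497470 ≈ 0.497.
taxon1–taxon3: 9/33 sites differ → p ≈ 0.272727, d = −0.75 ln(1 − 0.363636) = 0.338988 ≈ 0.339.
taxon2–taxon3: 12/33 sites differ → p ≈ 0.363636, d = −0.75 ln(1 − 0.484848) = 0.497470 ≈ 0.497.

d(taxon1,taxon2) = 0.497, d(taxon1,taxon3) = 0.339, d(taxon2,taxon3) = 0.497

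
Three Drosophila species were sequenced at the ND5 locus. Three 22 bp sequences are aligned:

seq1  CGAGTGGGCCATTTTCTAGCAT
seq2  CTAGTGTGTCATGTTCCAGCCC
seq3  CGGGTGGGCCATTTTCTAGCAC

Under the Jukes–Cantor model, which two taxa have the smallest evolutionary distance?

seq1–seq2: 7/22 differ, p = 0.318, d = 0.414.
seq1–seq3: 2/22 differ, p = 0.091, d = 0.097.
seq2–seq3: 7/22 differ, p = 0.318, d = 0.414.
The smallest distance is between seq1 and seq3.

seq1 and seq3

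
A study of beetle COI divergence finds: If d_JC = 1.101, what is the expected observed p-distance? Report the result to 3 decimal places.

0.577

p = (3/4)(1 − e^(−4d/3)) = 0.75 × (1 − e^(-1.468)) = 0.75 × (1 − 0.230386) = 0.577211.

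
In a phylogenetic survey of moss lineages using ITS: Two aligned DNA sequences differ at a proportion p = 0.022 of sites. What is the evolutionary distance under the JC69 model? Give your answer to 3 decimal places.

d = −(3/4) ln(1 − 4p/3) = −0.75 ln(1 − 0.029333) = −0.75 ln(0.970667)
  = −0.75 × (-0.029772) = 0.022329 substitutions/site.

0.022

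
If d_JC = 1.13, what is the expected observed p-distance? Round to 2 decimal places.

0.58

p = (3/4)(1 − e^(−4d/3)) = 0.75 × (1 − e^(-1.506667)) = 0.75 × (1 − 0.221647) = 0.583765.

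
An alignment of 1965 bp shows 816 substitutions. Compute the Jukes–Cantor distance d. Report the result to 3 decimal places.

0.605

p = 816/1965 ≈ 0.415267.
d = −(3/4) ln(1 − 4p/3) = −0.75 ln(1 − 0.553689) = −0.75 ln(0.446311)
  = −0.75 × (-0.806739) = 0.605054 substitutions/site.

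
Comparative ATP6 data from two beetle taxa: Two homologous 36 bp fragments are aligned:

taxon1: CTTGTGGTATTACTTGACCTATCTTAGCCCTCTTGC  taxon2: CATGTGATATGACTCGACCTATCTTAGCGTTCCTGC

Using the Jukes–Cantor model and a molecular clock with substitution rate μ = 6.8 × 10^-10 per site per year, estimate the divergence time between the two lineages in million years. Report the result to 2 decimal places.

The sequences differ at 7 of 36 sites (2, 7, 11, 15, 29, 30, 33), so p = 7/36 ≈ 0.194444.
d = −(3/4) ln(1 − 4p/3) = −0.75 ln(1 − 0.259259) = −0.75 ln(0.740741)
  = −0.75 × (-0.300104) = 0.225078 substitutions/site.
Under a molecular clock d = 2μt, so t = d/(2μ) = 0.225078 / (2 × 6.8 × 10^-10) = 165.50 million years.

165.50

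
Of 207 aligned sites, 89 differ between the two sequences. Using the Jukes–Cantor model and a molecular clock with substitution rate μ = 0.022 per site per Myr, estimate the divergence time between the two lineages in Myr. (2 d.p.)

p = 89/207 ≈ 0.429952.
d = −(3/4) ln(1 − 4p/3) = −0.75 ln(1 − 0.573269) = −0.75 ln(0.426731)
  = −0.75 × (-0.851601) = 0.638701 substitutions/site.
Under a molecular clock d = 2μt, so t = d/(2μ) = 0.638701 / (2 × 0.022) = 14.52 Myr.

14.52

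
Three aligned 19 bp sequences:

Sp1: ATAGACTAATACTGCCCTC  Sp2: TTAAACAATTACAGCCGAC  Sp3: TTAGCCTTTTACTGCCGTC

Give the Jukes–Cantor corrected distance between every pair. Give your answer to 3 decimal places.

Sp1–Sp2: 7/19 sites differ → p ≈ 0.368421, d = −0.75 ln(1 − 0.491228) = 0.506816 ≈ 0.507.
Sp1–Sp3: 5/19 sites differ → p ≈ 0.263158, d = −0.75 ln(1 − 0.350877) = 0.324100 ≈ 0.324.
Sp2–Sp3: 6/19 sites differ → p ≈ 0.315789, d = −0.75 ln(1 − 0.421052) = 0.409907 ≈ 0.410.

d(Sp1,Sp2) = 0.507, d(Sp1,Sp3) = 0.324, d(Sp2,Sp3) = 0.410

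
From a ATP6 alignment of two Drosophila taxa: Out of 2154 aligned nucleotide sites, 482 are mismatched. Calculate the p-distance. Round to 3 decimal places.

p = 482/2154 = 0.223769… ≈ 0.224 (to 3 d.p.).

0.224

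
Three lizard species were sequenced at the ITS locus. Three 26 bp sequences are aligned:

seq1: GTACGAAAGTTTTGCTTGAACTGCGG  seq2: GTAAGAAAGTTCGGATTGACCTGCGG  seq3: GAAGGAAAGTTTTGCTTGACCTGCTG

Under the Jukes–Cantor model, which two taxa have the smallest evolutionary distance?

seq1–seq2: 5/26 differ, p = 0.192, d = 0.222.
seq1–seq3: 4/26 differ, p = 0.154, d = 0.172.
seq2–seq3: 6/26 differ, p = 0.231, d = 0.276.
The smallest distance is between seq1 and seq3.

seq1 and seq3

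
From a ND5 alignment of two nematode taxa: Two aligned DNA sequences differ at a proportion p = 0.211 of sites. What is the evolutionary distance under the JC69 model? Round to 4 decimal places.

0.2478

d = −(3/4) ln(1 − 4p/3) = −0.75 ln(1 − 0.281333) = −0.75 ln(0.718667)
  = −0.75 × (-0.330357) = 0.247768 substitutions/site.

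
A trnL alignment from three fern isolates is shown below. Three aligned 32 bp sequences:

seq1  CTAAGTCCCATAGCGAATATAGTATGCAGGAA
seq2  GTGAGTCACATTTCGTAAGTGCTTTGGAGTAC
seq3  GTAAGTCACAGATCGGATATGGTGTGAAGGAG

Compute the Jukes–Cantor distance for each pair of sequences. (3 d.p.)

d(seq1,seq2) = 0.657, d(seq1,seq3) = 0.353, d(seq2,seq3) = 0.460

seq1–seq2: 14/32 sites differ → p = 0.4375, d = −0.75 ln(1 − 0.583333) = 0.656601 ≈ 0.657.
seq1–seq3: 9/32 sites differ → p = 0.28125, d = −0.75 ln(1 − 0.375) = 0.352503 ≈ 0.353.
seq2–seq3: 11/32 sites differ → p = 0.34375, d = −0.75 ln(1 − 0.458333) = 0.459828 ≈ 0.460.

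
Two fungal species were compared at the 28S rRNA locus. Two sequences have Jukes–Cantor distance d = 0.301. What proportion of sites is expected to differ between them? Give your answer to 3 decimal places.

0.248

p = (3/4)(1 − e^(−4d/3)) = 0.75 × (1 − e^(-0.401333)) = 0.75 × (1 − 0.669427) = 0.247930.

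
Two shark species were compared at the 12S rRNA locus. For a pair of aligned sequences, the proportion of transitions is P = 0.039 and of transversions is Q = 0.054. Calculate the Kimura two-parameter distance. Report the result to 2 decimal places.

Under the Kimura two-parameter model, d = −½ ln(1 − 2P − Q) − ¼ ln(1 − 2Q).
1 − 2P − Q = 0.868, giving −½ ln(0.868) = 0.070782.
1 − 2Q = 0.892, giving −¼ ln(0.892) = 0.028572.
d = 0.070782 + 0.028572 = 0.099354.

0.10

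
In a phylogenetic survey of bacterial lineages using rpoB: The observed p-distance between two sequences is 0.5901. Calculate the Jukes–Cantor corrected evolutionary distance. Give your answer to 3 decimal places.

1.159

d = −(3/4) ln(1 − 4p/3) = −0.75 ln(1 − 0.7868) = −0.75 ln(0.2132)
  = −0.75 × (-1.545525) = 1.159144 substitutions/site.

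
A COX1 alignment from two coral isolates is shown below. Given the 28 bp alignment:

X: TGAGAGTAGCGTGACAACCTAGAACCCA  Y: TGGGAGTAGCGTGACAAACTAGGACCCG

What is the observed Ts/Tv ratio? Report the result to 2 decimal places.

3.00

Transitions are A↔G and C↔T; transversions are all other mismatches.
Transitions: 3. Transversions: 1.
R = 3/1 = 3.00.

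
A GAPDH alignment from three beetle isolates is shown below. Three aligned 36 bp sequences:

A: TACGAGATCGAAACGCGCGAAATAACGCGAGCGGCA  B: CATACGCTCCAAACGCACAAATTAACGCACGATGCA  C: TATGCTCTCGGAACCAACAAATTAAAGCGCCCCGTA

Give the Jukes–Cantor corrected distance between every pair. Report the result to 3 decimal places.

d(A,B) = 0.493, d(A,C) = 0.608, d(B,C) = 0.493

A–B: 13/36 sites differ → p ≈ 0.361111, d = −0.75 ln(1 − 0.481481) = 0.492584 ≈ 0.493.
A–C: 15/36 sites differ → p ≈ 0.416667, d = −0.75 ln(1 − 0.555556) = 0.608198 ≈ 0.608.
B–C: 13/36 sites differ → p ≈ 0.361111, d = −0.75 ln(1 − 0.481481) = 0.492584 ≈ 0.493.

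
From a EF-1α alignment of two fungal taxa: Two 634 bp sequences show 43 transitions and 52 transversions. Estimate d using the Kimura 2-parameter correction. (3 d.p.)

P = 43/634 ≈ 0.067823 and Q = 52/634 ≈ 0.082019.
Under the Kimura two-parameter model, d = −½ ln(1 − 2P − Q) − ¼ ln(1 − 2Q).
1 − 2P − Q = 0.782335, giving −½ ln(0.782335) = 0.122736.
1 − 2Q = 0.835962, giving −¼ ln(0.835962) = 0.044793.
d = 0.122736 + 0.044793 = 0.167529.

0.168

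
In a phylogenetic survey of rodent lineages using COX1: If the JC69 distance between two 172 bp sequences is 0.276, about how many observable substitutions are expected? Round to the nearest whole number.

Invert JC69: p = (3/4)(1 − e^(−4d/3)) = 0.75 × (1 − e^(-0.368)) = 0.75 × (1 − 0.692117) = 0.230912.
Expected differing sites = pL ≈ 0.230912 × 172 = 39.716864 ≈ 40.

40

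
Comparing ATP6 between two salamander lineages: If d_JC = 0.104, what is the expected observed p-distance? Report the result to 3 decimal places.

p = (3/4)(1 − e^(−4d/3)) = 0.75 × (1 − e^(-0.138667)) = 0.75 × (1 − 0.870518) = 0.097112.

0.097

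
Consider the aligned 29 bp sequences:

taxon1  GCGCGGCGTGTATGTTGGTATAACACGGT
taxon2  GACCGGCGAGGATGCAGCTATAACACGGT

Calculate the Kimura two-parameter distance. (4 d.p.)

0.2949

Of 29 sites, 1 differences are transitions and 6 are transversions, so P = 1/29 ≈ 0.034483 and Q = 6/29 ≈ 0.206897.
Under the Kimura two-parameter model, d = −½ ln(1 − 2P − Q) − ¼ ln(1 − 2Q).
1 − 2P − Q = 0.724137, giving −½ ln(0.724137) = 0.161387.
1 − 2Q = 0.586206, giving −¼ ln(0.586206) = 0.133521.
d = 0.161387 + 0.133521 = 0.294908.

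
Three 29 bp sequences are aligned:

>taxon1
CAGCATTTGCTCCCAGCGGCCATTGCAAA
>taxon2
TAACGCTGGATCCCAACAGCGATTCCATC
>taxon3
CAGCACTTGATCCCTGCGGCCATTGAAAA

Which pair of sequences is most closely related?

taxon1 and taxon3

taxon1–taxon2: 12/29 differ, p = 0.414, d = 0.602.
taxon1–taxon3: 4/29 differ, p = 0.138, d = 0.152.
taxon2–taxon3: 12/29 differ, p = 0.414, d = 0.602.
The smallest distance is between taxon1 and taxon3.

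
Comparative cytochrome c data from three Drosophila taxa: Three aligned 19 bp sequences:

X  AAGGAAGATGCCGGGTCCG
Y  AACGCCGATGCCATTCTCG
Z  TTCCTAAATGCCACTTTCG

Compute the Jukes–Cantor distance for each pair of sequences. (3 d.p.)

d(X,Y) = 0.618, d(X,Z) = 0.907, d(Y,Z) = 0.618

X–Y: 8/19 sites differ → p ≈ 0.421053, d = −0.75 ln(1 − 0.561404) = 0.618132 ≈ 0.618.
X–Z: 10/19 sites differ → p ≈ 0.526316, d = −0.75 ln(1 − 0.701755) = 0.907380 ≈ 0.907.
Y–Z: 8/19 sites differ → p ≈ 0.421053, d = −0.75 ln(1 − 0.561404) = 0.618132 ≈ 0.618.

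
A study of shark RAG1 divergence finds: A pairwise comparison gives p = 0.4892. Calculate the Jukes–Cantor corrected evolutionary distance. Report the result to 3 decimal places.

0.792

d = −(3/4) ln(1 − 4p/3) = −0.75 ln(1 − 0.652267) = −0.75 ln(0.347733)
  = −0.75 × (-1.056320) = 0.792240 substitutions/site.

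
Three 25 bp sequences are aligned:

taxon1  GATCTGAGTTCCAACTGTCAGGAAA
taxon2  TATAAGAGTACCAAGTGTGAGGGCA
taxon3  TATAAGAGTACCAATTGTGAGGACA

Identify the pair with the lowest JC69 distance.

taxon1–taxon2: 8/25 differ, p = 0.320, d = 0.417.
taxon1–taxon3: 7/25 differ, p = 0.280, d = 0.351.
taxon2–taxon3: 2/25 differ, p = 0.080, d = 0.085.
The smallest distance is between taxon2 and taxon3.

taxon2 and taxon3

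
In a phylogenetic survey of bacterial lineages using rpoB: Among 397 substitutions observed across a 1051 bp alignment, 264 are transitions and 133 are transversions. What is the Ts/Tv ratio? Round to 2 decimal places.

R = 264/133 = 1.984962… ≈ 1.98 (to 2 d.p.).

1.98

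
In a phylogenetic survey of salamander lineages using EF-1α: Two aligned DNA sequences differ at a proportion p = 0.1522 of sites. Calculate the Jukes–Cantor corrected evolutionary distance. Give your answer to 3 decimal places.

0.170

d = −(3/4) ln(1 − 4p/3) = −0.75 ln(1 − 0.202933) = −0.75 ln(0.797067)
  = −0.75 × (-0.226817) = 0.170113 substitutions/site.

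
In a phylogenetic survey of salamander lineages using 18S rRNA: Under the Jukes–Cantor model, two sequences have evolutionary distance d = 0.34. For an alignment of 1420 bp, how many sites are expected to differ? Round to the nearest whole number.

Invert JC69: p = (3/4)(1 − e^(−4d/3)) = 0.75 × (1 − e^(-0.453333)) = 0.75 × (1 − 0.635506) = 0.273371.
Expected differing sites = pL ≈ 0.273371 × 1420 = 388.18682 ≈ 388.

388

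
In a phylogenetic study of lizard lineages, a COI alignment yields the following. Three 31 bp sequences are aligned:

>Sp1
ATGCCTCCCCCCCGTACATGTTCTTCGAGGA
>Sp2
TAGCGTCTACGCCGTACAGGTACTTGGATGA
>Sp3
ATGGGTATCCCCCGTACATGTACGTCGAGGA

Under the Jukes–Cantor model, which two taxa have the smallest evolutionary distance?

Sp1–Sp2: 10/31 differ, p = 0.323, d = 0.422.
Sp1–Sp3: 6/31 differ, p = 0.194, d = 0.224.
Sp2–Sp3: 10/31 differ, p = 0.323, d = 0.422.
The smallest distance is between Sp1 and Sp3.

Sp1 and Sp3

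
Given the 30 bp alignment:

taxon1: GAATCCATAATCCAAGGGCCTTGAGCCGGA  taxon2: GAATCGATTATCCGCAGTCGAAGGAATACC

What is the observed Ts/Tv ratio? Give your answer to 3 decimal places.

Transitions are A↔G and C↔T; transversions are all other mismatches.
Transitions: 6. Transversions: 10.
R = 6/10 = 0.600.

0.600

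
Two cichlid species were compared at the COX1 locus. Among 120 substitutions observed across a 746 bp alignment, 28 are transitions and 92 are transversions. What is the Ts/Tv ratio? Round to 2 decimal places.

0.30

R = 28/92 = 0.304347… ≈ 0.30 (to 2 d.p.).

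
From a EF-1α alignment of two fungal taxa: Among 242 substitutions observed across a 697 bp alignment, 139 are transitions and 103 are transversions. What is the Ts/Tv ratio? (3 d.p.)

R = 139/103 = 1.349514… ≈ 1.350 (to 3 d.p.).

1.350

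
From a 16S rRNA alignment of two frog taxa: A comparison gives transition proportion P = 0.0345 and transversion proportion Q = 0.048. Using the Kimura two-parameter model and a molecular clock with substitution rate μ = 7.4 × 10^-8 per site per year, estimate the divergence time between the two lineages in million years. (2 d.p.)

0.59

Under the Kimura two-parameter model, d = −½ ln(1 − 2P − Q) − ¼ ln(1 − 2Q).
1 − 2P − Q = 0.883, giving −½ ln(0.883) = 0.062215.
1 − 2Q = 0.904, giving −¼ ln(0.904) = 0.025231.
d = 0.062215 + 0.025231 = 0.087446.
Under a molecular clock d = 2μt, so t = d/(2μ) = 0.087446 / (2 × 7.4 × 10^-8) = 0.59 million years.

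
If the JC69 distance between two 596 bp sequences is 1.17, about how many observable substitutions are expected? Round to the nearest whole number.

Invert JC69: p = (3/4)(1 − e^(−4d/3)) = 0.75 × (1 − e^(-1.56)) = 0.75 × (1 − 0.210136) = 0.592398.
Expected differing sites = pL ≈ 0.592398 × 596 = 353.069208 ≈ 353.

353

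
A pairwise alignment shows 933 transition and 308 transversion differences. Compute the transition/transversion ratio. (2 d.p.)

R = 933/308 = 3.029220… ≈ 3.03 (to 2 d.p.).

3.03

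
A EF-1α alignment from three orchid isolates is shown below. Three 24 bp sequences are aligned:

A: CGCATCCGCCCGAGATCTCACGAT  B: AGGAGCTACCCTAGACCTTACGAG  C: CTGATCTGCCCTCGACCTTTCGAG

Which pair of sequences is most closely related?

A–B: 9/24 differ, p = 0.375, d = 0.520.
A–C: 9/24 differ, p = 0.375, d = 0.520.
B–C: 6/24 differ, p = 0.250, d = 0.304.
The smallest distance is between B and C.

B and C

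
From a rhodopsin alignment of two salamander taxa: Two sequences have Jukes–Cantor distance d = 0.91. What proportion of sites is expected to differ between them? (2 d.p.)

p = (3/4)(1 − e^(−4d/3)) = 0.75 × (1 − e^(-1.213333)) = 0.75 × (1 − 0.297205) = 0.527096.

0.53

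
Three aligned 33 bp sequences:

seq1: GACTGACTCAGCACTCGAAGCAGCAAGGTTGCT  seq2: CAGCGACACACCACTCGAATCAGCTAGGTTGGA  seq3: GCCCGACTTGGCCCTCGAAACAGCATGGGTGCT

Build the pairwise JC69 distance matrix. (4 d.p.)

seq1–seq2: 9/33 sites differ → p ≈ 0.272727, d = −0.75 ln(1 − 0.363636) = 0.338988 ≈ 0.3390.
seq1–seq3: 8/33 sites differ → p ≈ 0.242424, d = −0.75 ln(1 − 0.323232) = 0.292820 ≈ 0.2928.
seq2–seq3: 14/33 sites differ → p ≈ 0.424242, d = −0.75 ln(1 − 0.565656) = 0.625439 ≈ 0.6254.

d(seq1,seq2) = 0.3390, d(seq1,seq3) = 0.2928, d(seq2,seq3) = 0.6254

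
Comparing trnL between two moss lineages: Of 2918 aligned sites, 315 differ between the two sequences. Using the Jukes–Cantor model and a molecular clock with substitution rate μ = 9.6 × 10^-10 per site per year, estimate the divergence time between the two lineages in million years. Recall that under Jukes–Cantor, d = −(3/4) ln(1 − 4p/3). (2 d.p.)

60.71

p = 315/2918 ≈ 0.107951.
d = −(3/4) ln(1 − 4p/3) = −0.75 ln(1 − 0.143935) = −0.75 ln(0.856065)
  = −0.75 × (-0.155409) = 0.116557 substitutions/site.
Under a molecular clock d = 2μt, so t = d/(2μ) = 0.116557 / (2 × 9.6 × 10^-10) = 60.71 million years.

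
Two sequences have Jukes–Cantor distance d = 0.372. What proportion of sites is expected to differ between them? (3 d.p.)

0.293

p = (3/4)(1 − e^(−4d/3)) = 0.75 × (1 − e^(-0.496)) = 0.75 × (1 − 0.608962) = 0.293279.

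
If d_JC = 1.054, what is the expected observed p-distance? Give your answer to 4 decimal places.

0.5660

p = (3/4)(1 − e^(−4d/3)) = 0.75 × (1 − e^(-1.405333)) = 0.75 × (1 − 0.245285) = 0.566036.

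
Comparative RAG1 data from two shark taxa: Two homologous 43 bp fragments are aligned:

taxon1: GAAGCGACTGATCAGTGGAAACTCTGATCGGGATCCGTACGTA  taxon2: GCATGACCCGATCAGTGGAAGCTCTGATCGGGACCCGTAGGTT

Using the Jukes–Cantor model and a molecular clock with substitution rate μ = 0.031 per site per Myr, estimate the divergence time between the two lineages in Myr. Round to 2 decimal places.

The sequences differ at 10 of 43 sites (2, 4, 5, 6, 7, 9, 21, 34, 40, 43), so p = 10/43 ≈ 0.232558.
d = −(3/4) ln(1 − 4p/3) = −0.75 ln(1 − 0.310077) = −0.75 ln(0.689923)
  = −0.75 × (-0.371175) = 0.278381 substitutions/site.
Under a molecular clock d = 2μt, so t = d/(2μ) = 0.278381 / (2 × 0.031) = 4.49 Myr.

4.49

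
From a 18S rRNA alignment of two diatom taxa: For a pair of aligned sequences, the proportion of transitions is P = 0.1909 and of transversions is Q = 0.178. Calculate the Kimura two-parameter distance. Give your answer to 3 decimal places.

Under the Kimura two-parameter model, d = −½ ln(1 − 2P − Q) − ¼ ln(1 − 2Q).
1 − 2P − Q = 0.4402, giving −½ ln(0.4402) = 0.410263.
1 − 2Q = 0.644, giving −¼ ln(0.644) = 0.110014.
d = 0.410263 + 0.110014 = 0.520277.

0.520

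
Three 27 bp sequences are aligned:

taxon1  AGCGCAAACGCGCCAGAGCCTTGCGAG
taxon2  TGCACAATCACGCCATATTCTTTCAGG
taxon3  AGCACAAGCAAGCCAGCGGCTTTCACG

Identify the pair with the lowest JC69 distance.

taxon1–taxon2: 10/27 differ, p = 0.370, d = 0.511.
taxon1–taxon3: 9/27 differ, p = 0.333, d = 0.441.
taxon2–taxon3: 8/27 differ, p = 0.296, d = 0.377.
The smallest distance is between taxon2 and taxon3.

taxon2 and taxon3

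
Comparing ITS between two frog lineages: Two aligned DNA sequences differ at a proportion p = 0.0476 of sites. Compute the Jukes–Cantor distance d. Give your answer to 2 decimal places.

0.05

d = −(3/4) ln(1 − 4p/3) = −0.75 ln(1 − 0.063467) = −0.75 ln(0.936533)
  = −0.75 × (-0.065571) = 0.049178 substitutions/site.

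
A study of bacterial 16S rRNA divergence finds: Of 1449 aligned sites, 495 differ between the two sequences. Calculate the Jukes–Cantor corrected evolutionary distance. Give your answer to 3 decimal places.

0.456

p = 495/1449 ≈ 0.341615.
d = −(3/4) ln(1 − 4p/3) = −0.75 ln(1 − 0.455487) = −0.75 ln(0.544513)
  = −0.75 × (-0.607863) = 0.455897 substitutions/site.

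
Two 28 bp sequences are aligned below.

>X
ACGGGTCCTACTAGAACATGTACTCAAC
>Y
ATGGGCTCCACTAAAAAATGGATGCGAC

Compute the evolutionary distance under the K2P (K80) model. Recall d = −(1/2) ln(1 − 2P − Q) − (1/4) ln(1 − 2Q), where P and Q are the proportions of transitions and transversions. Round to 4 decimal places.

Of 28 sites, 7 differences are transitions and 3 are transversions, so P = 7/28 = 0.25 and Q = 3/28 ≈ 0.107143.
Under the Kimura two-parameter model, d = −½ ln(1 − 2P − Q) − ¼ ln(1 − 2Q).
1 − 2P − Q = 0.392857, giving −½ ln(0.392857) = 0.467155.
1 − 2Q = 0.785714, giving −¼ ln(0.785714) = 0.060291.
d = 0.467155 + 0.060291 = 0.527446.

0.5274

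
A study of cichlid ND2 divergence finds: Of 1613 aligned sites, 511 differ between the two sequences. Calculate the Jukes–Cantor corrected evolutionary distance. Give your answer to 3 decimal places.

0.412

p = 511/1613 ≈ 0.316801.
d = −(3/4) ln(1 − 4p/3) = −0.75 ln(1 − 0.422401) = −0.75 ln(0.577599)
  = −0.75 × (-0.548875) = 0.411656 substitutions/site.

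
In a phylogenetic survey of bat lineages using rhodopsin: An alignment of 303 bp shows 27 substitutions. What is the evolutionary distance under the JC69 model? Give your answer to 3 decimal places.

0.095

p = 27/303 ≈ 0.089109.
d = −(3/4) ln(1 − 4p/3) = −0.75 ln(1 − 0.118812) = −0.75 ln(0.881188)
  = −0.75 × (-0.126484) = 0.094863 substitutions/site.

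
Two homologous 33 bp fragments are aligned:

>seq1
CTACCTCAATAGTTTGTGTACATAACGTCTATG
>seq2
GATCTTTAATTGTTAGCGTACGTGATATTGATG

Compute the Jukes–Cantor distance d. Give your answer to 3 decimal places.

0.625

The sequences differ at 14 of 33 sites, so p = 14/33 ≈ 0.424242.
d = −(3/4) ln(1 − 4p/3) = −0.75 ln(1 − 0.565656) = −0.75 ln(0.434344)
  = −0.75 × (-0.833918) = 0.625439 substitutions/site.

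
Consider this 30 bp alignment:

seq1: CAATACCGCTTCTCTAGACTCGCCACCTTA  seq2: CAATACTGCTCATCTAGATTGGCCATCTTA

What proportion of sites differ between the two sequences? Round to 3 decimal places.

The sequences differ at 6 of 30 positions (sites 7, 11, 12, 19, 21, 26).
p = 6/30 = 0.200.

0.200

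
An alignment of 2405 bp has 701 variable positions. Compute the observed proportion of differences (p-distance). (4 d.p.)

p = 701/2405 = 0.291476… ≈ 0.2915 (to 4 d.p.).

0.2915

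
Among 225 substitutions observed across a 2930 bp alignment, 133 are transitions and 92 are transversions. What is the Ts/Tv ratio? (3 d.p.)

1.446

R = 133/92 = 1.445652… ≈ 1.446 (to 3 d.p.).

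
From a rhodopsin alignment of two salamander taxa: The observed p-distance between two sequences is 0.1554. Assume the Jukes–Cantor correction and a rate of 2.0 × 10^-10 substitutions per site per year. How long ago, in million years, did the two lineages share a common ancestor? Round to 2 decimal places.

435.35

d = −(3/4) ln(1 − 4p/3) = −0.75 ln(1 − 0.2072) = −0.75 ln(0.7928)
  = −0.75 × (-0.232184) = 0.174138 substitutions/site.
Under a molecular clock d = 2μt, so t = d/(2μ) = 0.174138 / (2 × 2.0 × 10^-10) = 435.35 million years.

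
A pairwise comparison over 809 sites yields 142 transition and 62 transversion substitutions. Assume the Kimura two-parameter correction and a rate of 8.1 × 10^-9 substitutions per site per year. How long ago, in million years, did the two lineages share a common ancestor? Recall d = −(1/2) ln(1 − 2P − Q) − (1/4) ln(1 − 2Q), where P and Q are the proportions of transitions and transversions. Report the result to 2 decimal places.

P = 142/809 ≈ 0.175525 and Q = 62/809 ≈ 0.076638.
Under the Kimura two-parameter model, d = −½ ln(1 − 2P − Q) − ¼ ln(1 − 2Q).
1 − 2P − Q = 0.572312, giving −½ ln(0.572312) = 0.279035.
1 − 2Q = 0.846724, giving −¼ ln(0.846724) = 0.041595.
d = 0.279035 + 0.041595 = 0.320630.
Under a molecular clock d = 2μt, so t = d/(2μ) = 0.320630 / (2 × 8.1 × 10^-9) = 19.79 million years.

19.79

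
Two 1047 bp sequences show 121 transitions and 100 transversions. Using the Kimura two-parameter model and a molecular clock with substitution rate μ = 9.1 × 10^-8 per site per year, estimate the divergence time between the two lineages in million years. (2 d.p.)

1.38

P = 121/1047 ≈ 0.115568 and Q = 100/1047 ≈ 0.095511.
Under the Kimura two-parameter model, d = −½ ln(1 − 2P − Q) − ¼ ln(1 − 2Q).
1 − 2P − Q = 0.673353, giving −½ ln(0.673353) = 0.197743.
1 − 2Q = 0.808978, giving −¼ ln(0.808978) = 0.052996.
d = 0.197743 + 0.052996 = 0.250739.
Under a molecular clock d = 2μt, so t = d/(2μ) = 0.250739 / (2 × 9.1 × 10^-8) = 1.38 million years.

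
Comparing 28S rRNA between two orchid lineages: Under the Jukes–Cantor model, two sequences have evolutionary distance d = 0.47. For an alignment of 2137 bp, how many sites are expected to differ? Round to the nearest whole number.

746

Invert JC69: p = (3/4)(1 − e^(−4d/3)) = 0.75 × (1 − e^(-0.626667)) = 0.75 × (1 − 0.534370) = 0.349223.
Expected differing sites = pL ≈ 0.349223 × 2137 = 746.289551 ≈ 746.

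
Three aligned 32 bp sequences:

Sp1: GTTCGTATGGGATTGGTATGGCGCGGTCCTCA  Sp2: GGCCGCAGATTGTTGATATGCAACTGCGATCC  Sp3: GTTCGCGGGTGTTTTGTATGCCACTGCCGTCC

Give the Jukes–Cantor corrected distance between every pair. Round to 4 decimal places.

d(Sp1,Sp2) = 0.9241, d(Sp1,Sp3) = 0.5199, d(Sp2,Sp3) = 0.4598

Sp1–Sp2: 17/32 sites differ → p = 0.53125, d = −0.75 ln(1 − 0.708333) = 0.924107 ≈ 0.9241.
Sp1–Sp3: 12/32 sites differ → p = 0.375, d = −0.75 ln(1 − 0.5) = 0.519860 ≈ 0.5199.
Sp2–Sp3: 11/32 sites differ → p = 0.34375, d = −0.75 ln(1 − 0.458333) = 0.459828 ≈ 0.4598.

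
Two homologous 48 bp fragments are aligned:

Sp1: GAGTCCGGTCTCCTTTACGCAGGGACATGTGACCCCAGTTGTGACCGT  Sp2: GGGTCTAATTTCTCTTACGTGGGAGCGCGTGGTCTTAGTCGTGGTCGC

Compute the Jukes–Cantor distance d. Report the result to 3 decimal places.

The sequences differ at 21 of 48 sites, so p = 21/48 = 0.4375.
d = −(3/4) ln(1 − 4p/3) = −0.75 ln(1 − 0.583333) = −0.75 ln(0.416667)
  = −0.75 × (-0.875468) = 0.656601 substitutions/site.

0.657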